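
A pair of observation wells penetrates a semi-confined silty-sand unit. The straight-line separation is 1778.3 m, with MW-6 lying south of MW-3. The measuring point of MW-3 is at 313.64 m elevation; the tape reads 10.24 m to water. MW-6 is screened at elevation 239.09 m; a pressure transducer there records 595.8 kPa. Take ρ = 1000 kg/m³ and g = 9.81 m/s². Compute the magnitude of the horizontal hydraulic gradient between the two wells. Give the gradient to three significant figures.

i ≈ 0.00201

Total head at MW-3: h = 313.64 − 10.24 = 303.40 m.
Pressure head at MW-6: ψ = P/(ρg) = 595.8×1000 / (1000 × 9.81) = 60.73 m.
Total head at MW-6: h = z + ψ = 239.09 + 60.73 = 299.82 m.
Head difference: h(MW-3) − h(MW-6) = 303.40 − 299.82 = 3.58 m.
Hydraulic gradient: i = |Δh| / L = 3.58 / 1778.3 = 0.00201.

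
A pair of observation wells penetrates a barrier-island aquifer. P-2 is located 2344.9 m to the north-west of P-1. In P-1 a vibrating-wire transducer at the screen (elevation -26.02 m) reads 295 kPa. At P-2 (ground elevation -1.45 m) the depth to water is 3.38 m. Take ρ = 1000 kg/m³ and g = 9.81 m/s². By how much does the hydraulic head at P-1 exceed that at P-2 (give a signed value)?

Δh ≈ 8.88 m

Pressure head at P-1: ψ = P/(ρg) = 295×1000 / (1000 × 9.81) = 30.07 m.
Total head at P-1: h = z + ψ = -26.02 + 30.07 = 4.05 m.
Total head at P-2: h = -1.45 − 3.38 = -4.83 m.
Head difference: h(P-1) − h(P-2) = 4.05 − (-4.83) = 8.88 m.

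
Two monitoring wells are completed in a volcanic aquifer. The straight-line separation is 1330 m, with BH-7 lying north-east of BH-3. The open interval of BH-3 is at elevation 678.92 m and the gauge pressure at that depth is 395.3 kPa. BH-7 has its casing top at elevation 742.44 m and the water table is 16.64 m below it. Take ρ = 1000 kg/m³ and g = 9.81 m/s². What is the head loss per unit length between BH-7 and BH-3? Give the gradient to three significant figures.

Pressure head at BH-3: ψ = P/(ρg) = 395.3×1000 / (1000 × 9.81) = 40.30 m.
Total head at BH-3: h = z + ψ = 678.92 + 40.30 = 719.22 m.
Total head at BH-7: h = 742.44 − 16.64 = 725.80 m.
Head difference: h(BH-3) − h(BH-7) = 719.22 − 725.80 = -6.58 m.
Hydraulic gradient: i = |Δh| / L = 6.58 / 1330 = 0.00495.

i ≈ 0.00495 m/m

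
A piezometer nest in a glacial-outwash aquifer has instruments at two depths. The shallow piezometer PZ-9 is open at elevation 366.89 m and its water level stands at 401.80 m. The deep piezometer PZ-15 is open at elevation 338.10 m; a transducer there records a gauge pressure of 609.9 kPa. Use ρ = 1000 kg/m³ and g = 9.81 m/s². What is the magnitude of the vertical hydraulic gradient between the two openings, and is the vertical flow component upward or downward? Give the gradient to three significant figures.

|i_v| ≈ 0.0531; vertical flow is downward

Total head at PZ-9: h = 401.80 m (water level in the standpipe).
Pressure head at PZ-15: ψ = P/(ρg) = 609.9×1000 / (1000 × 9.81) = 62.17 m.
Total head at PZ-15: h = z + ψ = 338.10 + 62.17 = 400.27 m.
Δh = h(PZ-9) − h(PZ-15) = 401.80 − 400.27 = 1.53 m.
Vertical separation Δz = 366.89 − 338.10 = 28.79 m.
|i_v| = |Δh| / Δz = 1.53 / 28.79 = 0.0531.
Head is higher in the shallow piezometer, so vertical flow is downward (recharge condition).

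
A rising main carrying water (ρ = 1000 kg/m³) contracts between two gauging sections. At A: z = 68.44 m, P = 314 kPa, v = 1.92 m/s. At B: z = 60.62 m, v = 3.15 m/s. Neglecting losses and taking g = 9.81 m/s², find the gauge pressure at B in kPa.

Pressure head at A: ψ₁ = P₁/(ρg) = 314×1000 / (1000 × 9.81) = 32.01 m.
Velocity heads: v₁²/2g = 1.92²/19.62 = 0.188 m; v₂²/2g = 3.15²/19.62 = 0.506 m.
Total head H = z₁ + ψ₁ + v₁²/2g = 68.44 + 32.01 + 0.188 = 100.64 m.
ψ₂ = H − z₂ − v₂²/2g = 100.64 − 60.62 − 0.506 = 39.51 m.
P₂ = ρgψ₂ = 1000 × 9.81 × 39.51 ≈ 388 kPa.

P₂ ≈ 388 kPa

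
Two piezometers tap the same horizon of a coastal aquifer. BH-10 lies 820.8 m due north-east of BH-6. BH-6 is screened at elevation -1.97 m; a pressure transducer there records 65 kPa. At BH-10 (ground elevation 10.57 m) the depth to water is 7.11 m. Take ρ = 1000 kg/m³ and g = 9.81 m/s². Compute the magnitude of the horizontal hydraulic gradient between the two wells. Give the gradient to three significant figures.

Pressure head at BH-6: ψ = P/(ρg) = 65×1000 / (1000 × 9.81) = 6.63 m.
Total head at BH-6: h = z + ψ = -1.97 + 6.63 = 4.66 m.
Total head at BH-10: h = 10.57 − 7.11 = 3.46 m.
Head difference: h(BH-6) − h(BH-10) = 4.66 − 3.46 = 1.20 m.
Hydraulic gradient: i = |Δh| / L = 1.20 / 820.8 = 0.00146.

i ≈ 0.00146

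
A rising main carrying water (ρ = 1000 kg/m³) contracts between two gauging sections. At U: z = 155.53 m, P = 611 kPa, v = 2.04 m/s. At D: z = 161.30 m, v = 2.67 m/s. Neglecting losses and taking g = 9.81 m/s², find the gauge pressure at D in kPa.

Pressure head at U: ψ₁ = P₁/(ρg) = 611×1000 / (1000 × 9.81) = 62.28 m.
Velocity heads: v₁²/2g = 2.04²/19.62 = 0.212 m; v₂²/2g = 2.67²/19.62 = 0.363 m.
Total head H = z₁ + ψ₁ + v₁²/2g = 155.53 + 62.28 + 0.212 = 218.02 m.
ψ₂ = H − z₂ − v₂²/2g = 218.02 − 161.30 − 0.363 = 56.36 m.
P₂ = ρgψ₂ = 1000 × 9.81 × 56.36 ≈ 553 kPa.

P₂ ≈ 553 kPa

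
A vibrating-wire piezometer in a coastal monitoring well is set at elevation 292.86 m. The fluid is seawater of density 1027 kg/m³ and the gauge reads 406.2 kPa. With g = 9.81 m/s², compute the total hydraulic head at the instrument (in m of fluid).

h ≈ 333.18 m

ψ = P/(ρg) = 406.2×1000 / (1027 × 9.81) = 40.32 m.
h = z + ψ = 292.86 + 40.32 = 333.18 m.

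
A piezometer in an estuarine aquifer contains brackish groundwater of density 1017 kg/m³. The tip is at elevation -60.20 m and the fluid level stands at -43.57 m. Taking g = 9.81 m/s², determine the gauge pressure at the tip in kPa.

Pressure head ψ = h − z = -43.57 − (-60.20) = 16.63 m.
P = ρgψ = 1017 × 9.81 × 16.63 = 165914 Pa ≈ 166 kPa.

P ≈ 166 kPa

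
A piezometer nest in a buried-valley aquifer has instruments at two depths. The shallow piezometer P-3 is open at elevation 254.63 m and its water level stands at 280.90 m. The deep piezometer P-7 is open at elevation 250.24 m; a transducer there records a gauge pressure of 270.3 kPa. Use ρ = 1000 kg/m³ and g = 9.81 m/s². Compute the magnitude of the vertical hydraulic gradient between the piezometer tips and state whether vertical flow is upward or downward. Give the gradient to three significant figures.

Total head at P-3: h = 280.90 m (water level in the standpipe).
Pressure head at P-7: ψ = P/(ρg) = 270.3×1000 / (1000 × 9.81) = 27.55 m.
Total head at P-7: h = z + ψ = 250.24 + 27.55 = 277.79 m.
Δh = h(P-3) − h(P-7) = 280.90 − 277.79 = 3.11 m.
Vertical separation Δz = 254.63 − 250.24 = 4.39 m.
|i_v| = |Δh| / Δz = 3.11 / 4.39 = 0.708.
Head is higher in the shallow piezometer, so vertical flow is downward (recharge condition).

|i_v| ≈ 0.708; vertical flow is downward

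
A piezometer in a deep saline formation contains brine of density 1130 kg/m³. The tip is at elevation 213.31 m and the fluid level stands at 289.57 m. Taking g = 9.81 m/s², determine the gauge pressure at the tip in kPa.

Pressure head ψ = h − z = 289.57 − 213.31 = 76.26 m.
P = ρgψ = 1130 × 9.81 × 76.26 = 845365 Pa ≈ 845 kPa.

P ≈ 845 kPa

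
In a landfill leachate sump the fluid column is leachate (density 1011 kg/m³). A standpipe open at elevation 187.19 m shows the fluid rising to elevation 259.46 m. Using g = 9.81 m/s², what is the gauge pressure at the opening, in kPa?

P ≈ 717 kPa

Pressure head ψ = h − z = 259.46 − 187.19 = 72.27 m.
P = ρgψ = 1011 × 9.81 × 72.27 = 716767 Pa ≈ 717 kPa.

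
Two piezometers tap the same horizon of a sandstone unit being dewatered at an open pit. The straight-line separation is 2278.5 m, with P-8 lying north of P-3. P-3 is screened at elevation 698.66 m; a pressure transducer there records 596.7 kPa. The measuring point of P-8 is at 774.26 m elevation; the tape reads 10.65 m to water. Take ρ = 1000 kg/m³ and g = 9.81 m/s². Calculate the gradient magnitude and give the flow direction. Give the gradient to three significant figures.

Pressure head at P-3: ψ = P/(ρg) = 596.7×1000 / (1000 × 9.81) = 60.83 m.
Total head at P-3: h = z + ψ = 698.66 + 60.83 = 759.49 m.
Total head at P-8: h = 774.26 − 10.65 = 763.61 m.
Head difference: h(P-3) − h(P-8) = 759.49 − 763.61 = -4.12 m.
Hydraulic gradient: i = |Δh| / L = 4.12 / 2278.5 = 0.00181.
Flow is from higher to lower head: from P-8 toward P-3, i.e. toward the south.

i ≈ 0.00181; groundwater flows toward the south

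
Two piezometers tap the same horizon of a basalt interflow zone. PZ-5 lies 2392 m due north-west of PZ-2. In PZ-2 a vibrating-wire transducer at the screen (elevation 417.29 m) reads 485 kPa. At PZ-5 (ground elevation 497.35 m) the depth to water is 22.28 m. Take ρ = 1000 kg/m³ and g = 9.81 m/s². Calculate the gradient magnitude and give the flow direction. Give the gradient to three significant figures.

i ≈ 0.00349; groundwater flows toward the south-east

Pressure head at PZ-2: ψ = P/(ρg) = 485×1000 / (1000 × 9.81) = 49.44 m.
Total head at PZ-2: h = z + ψ = 417.29 + 49.44 = 466.73 m.
Total head at PZ-5: h = 497.35 − 22.28 = 475.07 m.
Head difference: h(PZ-2) − h(PZ-5) = 466.73 − 475.07 = -8.34 m.
Hydraulic gradient: i = |Δh| / L = 8.34 / 2392 = 0.00349.
Flow is from higher to lower head: from PZ-5 toward PZ-2, i.e. toward the south-east.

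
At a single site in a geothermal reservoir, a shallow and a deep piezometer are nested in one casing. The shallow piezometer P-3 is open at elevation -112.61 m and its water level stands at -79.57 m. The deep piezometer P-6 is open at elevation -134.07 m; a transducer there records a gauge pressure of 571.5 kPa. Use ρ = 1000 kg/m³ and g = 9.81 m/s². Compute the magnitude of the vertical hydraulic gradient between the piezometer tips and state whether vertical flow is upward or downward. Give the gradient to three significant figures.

Total head at P-3: h = -79.57 m (water level in the standpipe).
Pressure head at P-6: ψ = P/(ρg) = 571.5×1000 / (1000 × 9.81) = 58.26 m.
Total head at P-6: h = z + ψ = -134.07 + 58.26 = -75.81 m.
Δh = h(P-3) − h(P-6) = -79.57 − (-75.81) = -3.76 m.
Vertical separation Δz = -112.61 − (-134.07) = 21.46 m.
|i_v| = |Δh| / Δz = 3.76 / 21.46 = 0.175.
Head is higher in the deep piezometer, so vertical flow is upward (discharge condition).

|i_v| ≈ 0.175; vertical flow is upward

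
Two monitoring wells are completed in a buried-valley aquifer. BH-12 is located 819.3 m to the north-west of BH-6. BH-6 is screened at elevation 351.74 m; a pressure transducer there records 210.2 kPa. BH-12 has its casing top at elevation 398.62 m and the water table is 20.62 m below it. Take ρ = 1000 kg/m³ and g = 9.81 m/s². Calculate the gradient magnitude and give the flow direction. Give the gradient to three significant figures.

Pressure head at BH-6: ψ = P/(ρg) = 210.2×1000 / (1000 × 9.81) = 21.43 m.
Total head at BH-6: h = z + ψ = 351.74 + 21.43 = 373.17 m.
Total head at BH-12: h = 398.62 − 20.62 = 378.00 m.
Head difference: h(BH-6) − h(BH-12) = 373.17 − 378.00 = -4.83 m.
Hydraulic gradient: i = |Δh| / L = 4.83 / 819.3 = 0.00590.
Flow is from higher to lower head: from BH-12 toward BH-6, i.e. toward the south-east.

i ≈ 0.00590; groundwater flows toward the south-east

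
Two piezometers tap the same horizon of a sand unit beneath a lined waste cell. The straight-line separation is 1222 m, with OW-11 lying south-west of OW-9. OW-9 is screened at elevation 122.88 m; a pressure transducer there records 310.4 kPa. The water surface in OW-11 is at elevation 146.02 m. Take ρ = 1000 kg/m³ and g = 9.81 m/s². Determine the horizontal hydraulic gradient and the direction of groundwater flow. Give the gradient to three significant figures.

i ≈ 0.00696; groundwater flows toward the south-west

Pressure head at OW-9: ψ = P/(ρg) = 310.4×1000 / (1000 × 9.81) = 31.64 m.
Total head at OW-9: h = z + ψ = 122.88 + 31.64 = 154.52 m.
Total head at OW-11: h = 146.02 m (water level in the piezometer is the total head).
Head difference: h(OW-9) − h(OW-11) = 154.52 − 146.02 = 8.50 m.
Hydraulic gradient: i = |Δh| / L = 8.50 / 1222 = 0.00696.
Flow is from higher to lower head: from OW-9 toward OW-11, i.e. toward the south-west.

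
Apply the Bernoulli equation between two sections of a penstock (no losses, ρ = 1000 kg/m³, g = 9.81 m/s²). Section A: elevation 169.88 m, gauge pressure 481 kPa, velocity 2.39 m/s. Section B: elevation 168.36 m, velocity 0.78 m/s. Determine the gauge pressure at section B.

P₂ ≈ 498 kPa

Pressure head at A: ψ₁ = P₁/(ρg) = 481×1000 / (1000 × 9.81) = 49.03 m.
Velocity heads: v₁²/2g = 2.39²/19.62 = 0.291 m; v₂²/2g = 0.78²/19.62 = 0.031 m.
Total head H = z₁ + ψ₁ + v₁²/2g = 169.88 + 49.03 + 0.291 = 219.20 m.
ψ₂ = H − z₂ − v₂²/2g = 219.20 − 168.36 − 0.031 = 50.81 m.
P₂ = ρgψ₂ = 1000 × 9.81 × 50.81 ≈ 498 kPa.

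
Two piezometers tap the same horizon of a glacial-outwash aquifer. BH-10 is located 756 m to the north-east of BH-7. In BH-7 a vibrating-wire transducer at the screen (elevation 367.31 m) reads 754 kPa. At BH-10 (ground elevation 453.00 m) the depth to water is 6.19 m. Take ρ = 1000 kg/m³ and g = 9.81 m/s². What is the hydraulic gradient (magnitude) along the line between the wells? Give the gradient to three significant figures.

Pressure head at BH-7: ψ = P/(ρg) = 754×1000 / (1000 × 9.81) = 76.86 m.
Total head at BH-7: h = z + ψ = 367.31 + 76.86 = 444.17 m.
Total head at BH-10: h = 453.00 − 6.19 = 446.81 m.
Head difference: h(BH-7) − h(BH-10) = 444.17 − 446.81 = -2.64 m.
Hydraulic gradient: i = |Δh| / L = 2.64 / 756 = 0.00349.

i ≈ 0.00349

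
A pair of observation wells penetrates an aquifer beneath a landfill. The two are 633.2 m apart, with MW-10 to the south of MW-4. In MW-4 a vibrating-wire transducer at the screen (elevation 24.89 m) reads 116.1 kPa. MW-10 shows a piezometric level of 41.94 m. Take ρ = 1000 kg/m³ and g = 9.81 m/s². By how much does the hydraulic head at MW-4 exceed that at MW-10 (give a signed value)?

Pressure head at MW-4: ψ = P/(ρg) = 116.1×1000 / (1000 × 9.81) = 11.83 m.
Total head at MW-4: h = z + ψ = 24.89 + 11.83 = 36.72 m.
Total head at MW-10: h = 41.94 m (water level in the piezometer is the total head).
Head difference: h(MW-4) − h(MW-10) = 36.72 − 41.94 = -5.22 m.

Δh ≈ -5.22 m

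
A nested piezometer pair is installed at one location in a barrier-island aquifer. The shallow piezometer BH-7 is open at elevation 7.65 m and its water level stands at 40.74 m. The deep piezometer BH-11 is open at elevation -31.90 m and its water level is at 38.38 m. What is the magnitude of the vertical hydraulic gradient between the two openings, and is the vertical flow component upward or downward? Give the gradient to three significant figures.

Total head at BH-7: h = 40.74 m (water level in the standpipe).
Total head at BH-11: h = 38.38 m.
Δh = h(BH-7) − h(BH-11) = 40.74 − 38.38 = 2.36 m.
Vertical separation Δz = 7.65 − (-31.90) = 39.55 m.
|i_v| = |Δh| / Δz = 2.36 / 39.55 = 0.0597.
Head is higher in the shallow piezometer, so vertical flow is downward (recharge condition).

|i_v| ≈ 0.0597; vertical flow is downward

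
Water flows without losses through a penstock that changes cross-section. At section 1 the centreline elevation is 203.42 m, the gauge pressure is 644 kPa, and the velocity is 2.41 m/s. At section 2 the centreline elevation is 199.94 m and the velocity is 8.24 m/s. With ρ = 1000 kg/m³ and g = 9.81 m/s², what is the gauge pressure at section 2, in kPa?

Pressure head at 1: ψ₁ = P₁/(ρg) = 644×1000 / (1000 × 9.81) = 65.65 m.
Velocity heads: v₁²/2g = 2.41²/19.62 = 0.296 m; v₂²/2g = 8.24²/19.62 = 3.461 m.
Total head H = z₁ + ψ₁ + v₁²/2g = 203.42 + 65.65 + 0.296 = 269.37 m.
ψ₂ = H − z₂ − v₂²/2g = 269.37 − 199.94 − 3.461 = 65.97 m.
P₂ = ρgψ₂ = 1000 × 9.81 × 65.97 ≈ 647 kPa.

P₂ ≈ 647 kPa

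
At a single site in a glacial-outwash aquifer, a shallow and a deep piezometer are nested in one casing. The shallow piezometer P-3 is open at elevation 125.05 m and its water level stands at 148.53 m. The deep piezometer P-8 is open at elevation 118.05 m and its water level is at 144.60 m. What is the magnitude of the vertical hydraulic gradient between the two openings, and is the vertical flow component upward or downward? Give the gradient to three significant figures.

Total head at P-3: h = 148.53 m (water level in the standpipe).
Total head at P-8: h = 144.60 m.
Δh = h(P-3) − h(P-8) = 148.53 − 144.60 = 3.93 m.
Vertical separation Δz = 125.05 − 118.05 = 7.00 m.
|i_v| = |Δh| / Δz = 3.93 / 7.00 = 0.561.
Head is higher in the shallow piezometer, so vertical flow is downward (recharge condition).

|i_v| ≈ 0.561; vertical flow is downward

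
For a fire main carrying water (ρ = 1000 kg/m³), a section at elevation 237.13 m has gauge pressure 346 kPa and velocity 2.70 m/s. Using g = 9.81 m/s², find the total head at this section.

h ≈ 272.77 m

Pressure head ψ = P/(ρg) = 346×1000 / (1000 × 9.81) = 35.27 m.
Velocity head = v²/(2g) = 2.70² / (2 × 9.81) = 0.372 m.
h = z + ψ + v²/(2g) = 237.13 + 35.27 + 0.372 = 272.77 m.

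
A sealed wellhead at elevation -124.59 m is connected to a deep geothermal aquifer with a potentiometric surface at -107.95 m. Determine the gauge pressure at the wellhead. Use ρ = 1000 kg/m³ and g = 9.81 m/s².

P ≈ 163 kPa

Head above the cap: Δh = -107.95 − (-124.59) = 16.64 m.
P = ρgΔh = 1000 × 9.81 × 16.64 = 163238 Pa ≈ 163 kPa.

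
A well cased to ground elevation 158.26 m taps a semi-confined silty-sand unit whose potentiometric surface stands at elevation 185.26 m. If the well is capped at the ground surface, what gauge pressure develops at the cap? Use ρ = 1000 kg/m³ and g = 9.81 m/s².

Head above the cap: Δh = 185.26 − 158.26 = 27.00 m.
P = ρgΔh = 1000 × 9.81 × 27.00 = 264870 Pa ≈ 265 kPa.

P ≈ 265 kPa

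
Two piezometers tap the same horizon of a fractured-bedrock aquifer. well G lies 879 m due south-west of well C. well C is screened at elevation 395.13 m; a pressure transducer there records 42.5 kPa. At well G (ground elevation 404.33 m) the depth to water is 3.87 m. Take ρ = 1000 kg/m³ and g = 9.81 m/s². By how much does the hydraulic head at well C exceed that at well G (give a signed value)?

Δh ≈ -1.00 m

Pressure head at well C: ψ = P/(ρg) = 42.5×1000 / (1000 × 9.81) = 4.33 m.
Total head at well C: h = z + ψ = 395.13 + 4.33 = 399.46 m.
Total head at well G: h = 404.33 − 3.87 = 400.46 m.
Head difference: h(well C) − h(well G) = 399.46 − 400.46 = -1.00 m.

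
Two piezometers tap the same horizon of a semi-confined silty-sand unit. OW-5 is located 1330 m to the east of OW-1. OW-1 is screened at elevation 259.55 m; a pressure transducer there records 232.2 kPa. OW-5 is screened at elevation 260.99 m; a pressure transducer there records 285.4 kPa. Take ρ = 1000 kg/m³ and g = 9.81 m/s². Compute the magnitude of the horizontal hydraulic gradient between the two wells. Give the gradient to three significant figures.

Pressure head at OW-1: ψ = P/(ρg) = 232.2×1000 / (1000 × 9.81) = 23.67 m.
Total head at OW-1: h = z + ψ = 259.55 + 23.67 = 283.22 m.
Pressure head at OW-5: ψ = P/(ρg) = 285.4×1000 / (1000 × 9.81) = 29.09 m.
Total head at OW-5: h = z + ψ = 260.99 + 29.09 = 290.08 m.
Head difference: h(OW-1) − h(OW-5) = 283.22 − 290.08 = -6.86 m.
Hydraulic gradient: i = |Δh| / L = 6.86 / 1330 = 0.00516.

i ≈ 0.00516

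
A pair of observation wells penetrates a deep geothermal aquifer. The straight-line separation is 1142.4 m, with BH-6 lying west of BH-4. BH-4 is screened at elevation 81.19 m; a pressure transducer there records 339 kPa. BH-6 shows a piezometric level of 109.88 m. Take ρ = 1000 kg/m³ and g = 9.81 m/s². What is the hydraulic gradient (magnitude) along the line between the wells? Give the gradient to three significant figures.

Pressure head at BH-4: ψ = P/(ρg) = 339×1000 / (1000 × 9.81) = 34.56 m.
Total head at BH-4: h = z + ψ = 81.19 + 34.56 = 115.75 m.
Total head at BH-6: h = 109.88 m (water level in the piezometer is the total head).
Head difference: h(BH-4) − h(BH-6) = 115.75 − 109.88 = 5.87 m.
Hydraulic gradient: i = |Δh| / L = 5.87 / 1142.4 = 0.00514.

i ≈ 0.00514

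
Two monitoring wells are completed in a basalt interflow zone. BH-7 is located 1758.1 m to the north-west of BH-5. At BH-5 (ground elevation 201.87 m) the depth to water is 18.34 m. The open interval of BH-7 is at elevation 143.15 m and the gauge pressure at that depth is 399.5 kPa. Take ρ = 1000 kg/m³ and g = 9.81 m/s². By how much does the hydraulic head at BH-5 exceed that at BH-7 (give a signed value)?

Total head at BH-5: h = 201.87 − 18.34 = 183.53 m.
Pressure head at BH-7: ψ = P/(ρg) = 399.5×1000 / (1000 × 9.81) = 40.72 m.
Total head at BH-7: h = z + ψ = 143.15 + 40.72 = 183.87 m.
Head difference: h(BH-5) − h(BH-7) = 183.53 − 183.87 = -0.34 m.

Δh ≈ -0.34 m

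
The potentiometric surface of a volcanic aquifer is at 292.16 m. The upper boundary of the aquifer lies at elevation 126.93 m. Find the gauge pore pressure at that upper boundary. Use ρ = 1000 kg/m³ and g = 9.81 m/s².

P ≈ 1620 kPa

Pressure head at the aquifer top: ψ = h − z = 292.16 − 126.93 = 165.23 m.
P = ρgψ = 1000 × 9.81 × 165.23 = 1620906 Pa ≈ 1620 kPa.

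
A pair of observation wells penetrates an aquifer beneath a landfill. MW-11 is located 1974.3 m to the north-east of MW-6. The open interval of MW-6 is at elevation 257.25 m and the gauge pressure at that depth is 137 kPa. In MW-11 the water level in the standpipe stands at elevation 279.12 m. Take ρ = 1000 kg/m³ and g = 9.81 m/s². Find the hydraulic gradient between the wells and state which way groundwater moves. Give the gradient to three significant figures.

i ≈ 0.00400; groundwater flows toward the south-west

Pressure head at MW-6: ψ = P/(ρg) = 137×1000 / (1000 × 9.81) = 13.97 m.
Total head at MW-6: h = z + ψ = 257.25 + 13.97 = 271.22 m.
Total head at MW-11: h = 279.12 m (water level in the piezometer is the total head).
Head difference: h(MW-6) − h(MW-11) = 271.22 − 279.12 = -7.90 m.
Hydraulic gradient: i = |Δh| / L = 7.90 / 1974.3 = 0.00400.
Flow is from higher to lower head: from MW-11 toward MW-6, i.e. toward the south-west.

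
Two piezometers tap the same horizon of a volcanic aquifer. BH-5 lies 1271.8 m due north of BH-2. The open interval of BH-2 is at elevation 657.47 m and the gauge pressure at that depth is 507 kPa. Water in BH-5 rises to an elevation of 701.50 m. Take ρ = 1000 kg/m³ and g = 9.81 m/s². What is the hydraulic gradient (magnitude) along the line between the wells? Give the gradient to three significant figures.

i ≈ 0.00602

Pressure head at BH-2: ψ = P/(ρg) = 507×1000 / (1000 × 9.81) = 51.68 m.
Total head at BH-2: h = z + ψ = 657.47 + 51.68 = 709.15 m.
Total head at BH-5: h = 701.50 m (water level in the piezometer is the total head).
Head difference: h(BH-2) − h(BH-5) = 709.15 − 701.50 = 7.65 m.
Hydraulic gradient: i = |Δh| / L = 7.65 / 1271.8 = 0.00602.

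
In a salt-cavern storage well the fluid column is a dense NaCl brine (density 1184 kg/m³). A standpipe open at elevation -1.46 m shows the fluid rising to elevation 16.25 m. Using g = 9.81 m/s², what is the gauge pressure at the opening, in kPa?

Pressure head ψ = h − z = 16.25 − (-1.46) = 17.71 m.
P = ρgψ = 1184 × 9.81 × 17.71 = 205702 Pa ≈ 206 kPa.

P ≈ 206 kPa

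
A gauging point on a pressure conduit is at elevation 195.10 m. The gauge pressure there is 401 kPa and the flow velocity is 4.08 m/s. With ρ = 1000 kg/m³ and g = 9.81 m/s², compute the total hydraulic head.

h ≈ 236.83 m

Pressure head ψ = P/(ρg) = 401×1000 / (1000 × 9.81) = 40.88 m.
Velocity head = v²/(2g) = 4.08² / (2 × 9.81) = 0.848 m.
h = z + ψ + v²/(2g) = 195.10 + 40.88 + 0.848 = 236.83 m.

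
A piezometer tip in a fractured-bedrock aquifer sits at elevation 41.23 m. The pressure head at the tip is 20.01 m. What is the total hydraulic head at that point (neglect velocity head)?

h = z + ψ = 41.23 + 20.01 = 61.24 m.

h ≈ 61.24 m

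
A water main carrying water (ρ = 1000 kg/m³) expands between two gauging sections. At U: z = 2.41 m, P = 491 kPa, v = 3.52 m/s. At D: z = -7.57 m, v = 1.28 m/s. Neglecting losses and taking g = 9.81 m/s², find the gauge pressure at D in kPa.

Pressure head at U: ψ₁ = P₁/(ρg) = 491×1000 / (1000 × 9.81) = 50.05 m.
Velocity heads: v₁²/2g = 3.52²/19.62 = 0.632 m; v₂²/2g = 1.28²/19.62 = 0.084 m.
Total head H = z₁ + ψ₁ + v₁²/2g = 2.41 + 50.05 + 0.632 = 53.09 m.
ψ₂ = H − z₂ − v₂²/2g = 53.09 − (-7.57) − 0.084 = 60.58 m.
P₂ = ρgψ₂ = 1000 × 9.81 × 60.58 ≈ 594 kPa.

P₂ ≈ 594 kPa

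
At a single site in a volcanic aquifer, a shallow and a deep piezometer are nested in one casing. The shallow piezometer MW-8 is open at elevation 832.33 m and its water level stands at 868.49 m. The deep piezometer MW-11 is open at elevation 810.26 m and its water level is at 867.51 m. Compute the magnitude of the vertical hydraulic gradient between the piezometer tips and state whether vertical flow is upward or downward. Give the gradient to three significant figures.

Total head at MW-8: h = 868.49 m (water level in the standpipe).
Total head at MW-11: h = 867.51 m.
Δh = h(MW-8) − h(MW-11) = 868.49 − 867.51 = 0.98 m.
Vertical separation Δz = 832.33 − 810.26 = 22.07 m.
|i_v| = |Δh| / Δz = 0.98 / 22.07 = 0.0444.
Head is higher in the shallow piezometer, so vertical flow is downward (recharge condition).

|i_v| ≈ 0.0444; vertical flow is downward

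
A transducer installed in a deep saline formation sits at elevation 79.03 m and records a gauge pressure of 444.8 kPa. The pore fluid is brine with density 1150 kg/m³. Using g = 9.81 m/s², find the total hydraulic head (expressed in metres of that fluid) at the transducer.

h ≈ 118.46 m

ψ = P/(ρg) = 444.8×1000 / (1150 × 9.81) = 39.43 m.
h = z + ψ = 79.03 + 39.43 = 118.46 m.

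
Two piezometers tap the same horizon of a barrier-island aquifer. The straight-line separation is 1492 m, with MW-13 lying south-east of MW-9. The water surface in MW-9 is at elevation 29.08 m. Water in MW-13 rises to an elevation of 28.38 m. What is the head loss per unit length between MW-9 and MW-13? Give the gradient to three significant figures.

i ≈ 0.000469 m/m

Total head at MW-9: h = 29.08 m (water level in the piezometer is the total head).
Total head at MW-13: h = 28.38 m (water level in the piezometer is the total head).
Head difference: h(MW-9) − h(MW-13) = 29.08 − 28.38 = 0.70 m.
Hydraulic gradient: i = |Δh| / L = 0.70 / 1492 = 0.000469.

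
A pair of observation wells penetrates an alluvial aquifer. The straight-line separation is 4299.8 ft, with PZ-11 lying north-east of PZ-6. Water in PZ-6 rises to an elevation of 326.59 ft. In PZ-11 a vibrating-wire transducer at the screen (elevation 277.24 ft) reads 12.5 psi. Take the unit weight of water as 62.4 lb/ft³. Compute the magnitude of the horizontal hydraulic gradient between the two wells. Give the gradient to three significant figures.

i ≈ 0.00477

Total head at PZ-6: h = 326.59 ft (water level in the piezometer is the total head).
Pressure head at PZ-11: ψ = 144·P/γ = 144 × 12.5 / 62.4 = 28.85 ft.
Total head at PZ-11: h = z + ψ = 277.24 + 28.85 = 306.09 ft.
Head difference: h(PZ-6) − h(PZ-11) = 326.59 − 306.09 = 20.50 ft.
Hydraulic gradient: i = |Δh| / L = 20.50 / 4299.8 = 0.00477.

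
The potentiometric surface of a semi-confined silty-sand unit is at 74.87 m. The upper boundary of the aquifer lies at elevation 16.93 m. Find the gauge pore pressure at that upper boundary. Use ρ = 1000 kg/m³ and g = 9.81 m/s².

Pressure head at the aquifer top: ψ = h − z = 74.87 − 16.93 = 57.94 m.
P = ρgψ = 1000 × 9.81 × 57.94 = 568391 Pa ≈ 568 kPa.

P ≈ 568 kPa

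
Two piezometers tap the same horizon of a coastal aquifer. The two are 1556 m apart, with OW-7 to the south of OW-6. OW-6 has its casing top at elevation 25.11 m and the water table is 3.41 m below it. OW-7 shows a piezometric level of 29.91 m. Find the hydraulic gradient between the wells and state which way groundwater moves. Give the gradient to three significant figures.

Total head at OW-6: h = 25.11 − 3.41 = 21.70 m.
Total head at OW-7: h = 29.91 m (water level in the piezometer is the total head).
Head difference: h(OW-6) − h(OW-7) = 21.70 − 29.91 = -8.21 m.
Hydraulic gradient: i = |Δh| / L = 8.21 / 1556 = 0.00528.
Flow is from higher to lower head: from OW-7 toward OW-6, i.e. toward the north.

i ≈ 0.00528; groundwater flows toward the north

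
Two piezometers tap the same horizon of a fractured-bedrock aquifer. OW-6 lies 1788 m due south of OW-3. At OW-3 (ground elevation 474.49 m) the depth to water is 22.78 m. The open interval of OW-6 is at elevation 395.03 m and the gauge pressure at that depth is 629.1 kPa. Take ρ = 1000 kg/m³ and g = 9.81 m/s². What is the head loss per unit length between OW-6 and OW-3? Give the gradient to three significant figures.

i ≈ 0.00417 m/m

Total head at OW-3: h = 474.49 − 22.78 = 451.71 m.
Pressure head at OW-6: ψ = P/(ρg) = 629.1×1000 / (1000 × 9.81) = 64.13 m.
Total head at OW-6: h = z + ψ = 395.03 + 64.13 = 459.16 m.
Head difference: h(OW-3) − h(OW-6) = 451.71 − 459.16 = -7.45 m.
Hydraulic gradient: i = |Δh| / L = 7.45 / 1788 = 0.00417.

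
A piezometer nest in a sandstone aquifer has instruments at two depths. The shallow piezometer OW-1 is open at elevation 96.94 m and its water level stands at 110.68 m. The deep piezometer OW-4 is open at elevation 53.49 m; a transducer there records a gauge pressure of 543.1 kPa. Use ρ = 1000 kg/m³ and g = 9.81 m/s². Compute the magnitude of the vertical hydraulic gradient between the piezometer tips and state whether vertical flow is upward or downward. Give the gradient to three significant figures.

|i_v| ≈ 0.0421; vertical flow is downward

Total head at OW-1: h = 110.68 m (water level in the standpipe).
Pressure head at OW-4: ψ = P/(ρg) = 543.1×1000 / (1000 × 9.81) = 55.36 m.
Total head at OW-4: h = z + ψ = 53.49 + 55.36 = 108.85 m.
Δh = h(OW-1) − h(OW-4) = 110.68 − 108.85 = 1.83 m.
Vertical separation Δz = 96.94 − 53.49 = 43.45 m.
|i_v| = |Δh| / Δz = 1.83 / 43.45 = 0.0421.
Head is higher in the shallow piezometer, so vertical flow is downward (recharge condition).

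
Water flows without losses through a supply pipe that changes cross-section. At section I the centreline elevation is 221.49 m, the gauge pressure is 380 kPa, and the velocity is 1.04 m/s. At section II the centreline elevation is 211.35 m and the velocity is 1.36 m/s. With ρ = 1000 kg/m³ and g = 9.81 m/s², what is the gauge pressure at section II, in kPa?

P₂ ≈ 479 kPa

Pressure head at I: ψ₁ = P₁/(ρg) = 380×1000 / (1000 × 9.81) = 38.74 m.
Velocity heads: v₁²/2g = 1.04²/19.62 = 0.055 m; v₂²/2g = 1.36²/19.62 = 0.094 m.
Total head H = z₁ + ψ₁ + v₁²/2g = 221.49 + 38.74 + 0.055 = 260.29 m.
ψ₂ = H − z₂ − v₂²/2g = 260.29 − 211.35 − 0.094 = 48.85 m.
P₂ = ρgψ₂ = 1000 × 9.81 × 48.85 ≈ 479 kPa.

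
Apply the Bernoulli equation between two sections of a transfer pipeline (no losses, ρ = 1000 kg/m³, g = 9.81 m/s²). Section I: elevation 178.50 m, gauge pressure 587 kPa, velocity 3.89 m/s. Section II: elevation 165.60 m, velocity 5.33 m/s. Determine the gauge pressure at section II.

P₂ ≈ 707 kPa

Pressure head at I: ψ₁ = P₁/(ρg) = 587×1000 / (1000 × 9.81) = 59.84 m.
Velocity heads: v₁²/2g = 3.89²/19.62 = 0.771 m; v₂²/2g = 5.33²/19.62 = 1.448 m.
Total head H = z₁ + ψ₁ + v₁²/2g = 178.50 + 59.84 + 0.771 = 239.11 m.
ψ₂ = H − z₂ − v₂²/2g = 239.11 − 165.60 − 1.448 = 72.06 m.
P₂ = ρgψ₂ = 1000 × 9.81 × 72.06 ≈ 707 kPa.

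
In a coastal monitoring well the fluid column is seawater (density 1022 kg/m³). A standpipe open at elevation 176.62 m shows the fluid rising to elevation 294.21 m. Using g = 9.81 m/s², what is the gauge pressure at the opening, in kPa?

P ≈ 1180 kPa

Pressure head ψ = h − z = 294.21 − 176.62 = 117.59 m.
P = ρgψ = 1022 × 9.81 × 117.59 = 1178936 Pa ≈ 1180 kPa.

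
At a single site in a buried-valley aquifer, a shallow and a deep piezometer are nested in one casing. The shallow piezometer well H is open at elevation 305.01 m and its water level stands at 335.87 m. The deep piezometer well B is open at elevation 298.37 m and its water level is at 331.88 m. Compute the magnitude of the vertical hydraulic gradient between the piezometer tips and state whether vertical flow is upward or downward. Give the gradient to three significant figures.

Total head at well H: h = 335.87 m (water level in the standpipe).
Total head at well B: h = 331.88 m.
Δh = h(well H) − h(well B) = 335.87 − 331.88 = 3.99 m.
Vertical separation Δz = 305.01 − 298.37 = 6.64 m.
|i_v| = |Δh| / Δz = 3.99 / 6.64 = 0.601.
Head is higher in the shallow piezometer, so vertical flow is downward (recharge condition).

|i_v| ≈ 0.601; vertical flow is downward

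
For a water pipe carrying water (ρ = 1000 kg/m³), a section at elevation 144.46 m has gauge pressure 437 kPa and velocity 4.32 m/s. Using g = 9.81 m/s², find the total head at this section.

h ≈ 189.96 m

Pressure head ψ = P/(ρg) = 437×1000 / (1000 × 9.81) = 44.55 m.
Velocity head = v²/(2g) = 4.32² / (2 × 9.81) = 0.951 m.
h = z + ψ + v²/(2g) = 144.46 + 44.55 + 0.951 = 189.96 m.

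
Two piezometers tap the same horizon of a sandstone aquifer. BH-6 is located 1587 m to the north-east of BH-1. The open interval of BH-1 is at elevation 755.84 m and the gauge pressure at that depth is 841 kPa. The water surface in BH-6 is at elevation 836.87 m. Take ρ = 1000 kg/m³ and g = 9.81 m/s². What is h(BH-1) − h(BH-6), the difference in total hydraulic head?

Pressure head at BH-1: ψ = P/(ρg) = 841×1000 / (1000 × 9.81) = 85.73 m.
Total head at BH-1: h = z + ψ = 755.84 + 85.73 = 841.57 m.
Total head at BH-6: h = 836.87 m (water level in the piezometer is the total head).
Head difference: h(BH-1) − h(BH-6) = 841.57 − 836.87 = 4.70 m.

Δh ≈ 4.70 m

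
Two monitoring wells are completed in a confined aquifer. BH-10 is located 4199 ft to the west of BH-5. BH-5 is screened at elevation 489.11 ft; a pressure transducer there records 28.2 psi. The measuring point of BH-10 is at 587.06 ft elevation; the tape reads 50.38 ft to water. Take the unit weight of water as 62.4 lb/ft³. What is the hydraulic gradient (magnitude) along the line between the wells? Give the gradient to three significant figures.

i ≈ 0.00417

Pressure head at BH-5: ψ = 144·P/γ = 144 × 28.2 / 62.4 = 65.08 ft.
Total head at BH-5: h = z + ψ = 489.11 + 65.08 = 554.19 ft.
Total head at BH-10: h = 587.06 − 50.38 = 536.68 ft.
Head difference: h(BH-5) − h(BH-10) = 554.19 − 536.68 = 17.51 ft.
Hydraulic gradient: i = |Δh| / L = 17.51 / 4199 = 0.00417.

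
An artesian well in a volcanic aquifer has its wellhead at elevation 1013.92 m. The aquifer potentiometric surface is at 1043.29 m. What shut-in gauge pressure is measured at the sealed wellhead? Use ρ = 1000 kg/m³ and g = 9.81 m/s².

Head above the cap: Δh = 1043.29 − 1013.92 = 29.37 m.
P = ρgΔh = 1000 × 9.81 × 29.37 = 288120 Pa ≈ 288 kPa.

P ≈ 288 kPa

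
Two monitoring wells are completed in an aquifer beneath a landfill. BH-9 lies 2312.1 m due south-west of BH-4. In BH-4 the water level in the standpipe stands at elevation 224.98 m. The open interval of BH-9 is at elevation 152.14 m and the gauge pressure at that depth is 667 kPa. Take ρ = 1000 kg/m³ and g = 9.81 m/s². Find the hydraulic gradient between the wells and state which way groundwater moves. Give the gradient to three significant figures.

Total head at BH-4: h = 224.98 m (water level in the piezometer is the total head).
Pressure head at BH-9: ψ = P/(ρg) = 667×1000 / (1000 × 9.81) = 67.99 m.
Total head at BH-9: h = z + ψ = 152.14 + 67.99 = 220.13 m.
Head difference: h(BH-4) − h(BH-9) = 224.98 − 220.13 = 4.85 m.
Hydraulic gradient: i = |Δh| / L = 4.85 / 2312.1 = 0.00210.
Flow is from higher to lower head: from BH-4 toward BH-9, i.e. toward the south-west.

i ≈ 0.00210; groundwater flows toward the south-west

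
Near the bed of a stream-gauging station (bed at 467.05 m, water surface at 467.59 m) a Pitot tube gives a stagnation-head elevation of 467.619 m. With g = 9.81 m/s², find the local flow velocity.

Near the bed, under hydrostatic conditions, the piezometric head (z + ψ) equals the free-surface elevation, 467.59 m.
Velocity head = total − piezometric = 467.619 − 467.59 = 0.029 m.
v = √(2g·h_v) = √(2 × 9.81 × 0.029) = 0.754 m/s.

v ≈ 0.754 m/s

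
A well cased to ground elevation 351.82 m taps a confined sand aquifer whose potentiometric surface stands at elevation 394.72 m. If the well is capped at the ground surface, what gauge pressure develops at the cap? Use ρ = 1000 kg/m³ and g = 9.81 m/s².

Head above the cap: Δh = 394.72 − 351.82 = 42.90 m.
P = ρgΔh = 1000 × 9.81 × 42.90 = 420849 Pa ≈ 421 kPa.

P ≈ 421 kPa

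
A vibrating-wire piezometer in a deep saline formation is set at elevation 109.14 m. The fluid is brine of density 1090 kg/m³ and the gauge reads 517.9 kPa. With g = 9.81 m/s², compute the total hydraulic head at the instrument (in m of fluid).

h ≈ 157.57 m

ψ = P/(ρg) = 517.9×1000 / (1090 × 9.81) = 48.43 m.
h = z + ψ = 109.14 + 48.43 = 157.57 m.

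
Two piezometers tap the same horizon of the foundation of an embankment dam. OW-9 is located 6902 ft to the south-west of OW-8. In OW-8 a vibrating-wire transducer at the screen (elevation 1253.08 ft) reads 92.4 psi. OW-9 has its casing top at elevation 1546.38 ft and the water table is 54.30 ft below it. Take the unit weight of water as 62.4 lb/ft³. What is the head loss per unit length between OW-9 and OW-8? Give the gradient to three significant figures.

Pressure head at OW-8: ψ = 144·P/γ = 144 × 92.4 / 62.4 = 213.23 ft.
Total head at OW-8: h = z + ψ = 1253.08 + 213.23 = 1466.31 ft.
Total head at OW-9: h = 1546.38 − 54.30 = 1492.08 ft.
Head difference: h(OW-8) − h(OW-9) = 1466.31 − 1492.08 = -25.77 ft.
Hydraulic gradient: i = |Δh| / L = 25.77 / 6902 = 0.00373.

i ≈ 0.00373 ft/ft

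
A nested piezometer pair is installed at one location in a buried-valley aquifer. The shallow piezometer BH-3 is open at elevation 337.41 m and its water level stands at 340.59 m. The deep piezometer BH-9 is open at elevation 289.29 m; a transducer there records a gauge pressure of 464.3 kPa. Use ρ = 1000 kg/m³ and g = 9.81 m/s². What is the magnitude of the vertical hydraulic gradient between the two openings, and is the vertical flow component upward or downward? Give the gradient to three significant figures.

Total head at BH-3: h = 340.59 m (water level in the standpipe).
Pressure head at BH-9: ψ = P/(ρg) = 464.3×1000 / (1000 × 9.81) = 47.33 m.
Total head at BH-9: h = z + ψ = 289.29 + 47.33 = 336.62 m.
Δh = h(BH-3) − h(BH-9) = 340.59 − 336.62 = 3.97 m.
Vertical separation Δz = 337.41 − 289.29 = 48.12 m.
|i_v| = |Δh| / Δz = 3.97 / 48.12 = 0.0825.
Head is higher in the shallow piezometer, so vertical flow is downward (recharge condition).

|i_v| ≈ 0.0825; vertical flow is downward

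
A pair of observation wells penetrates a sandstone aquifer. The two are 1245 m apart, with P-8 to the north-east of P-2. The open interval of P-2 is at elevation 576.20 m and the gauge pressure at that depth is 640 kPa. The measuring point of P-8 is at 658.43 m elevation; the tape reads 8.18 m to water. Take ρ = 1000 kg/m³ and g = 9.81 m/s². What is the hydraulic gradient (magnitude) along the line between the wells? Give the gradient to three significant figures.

i ≈ 0.00708

Pressure head at P-2: ψ = P/(ρg) = 640×1000 / (1000 × 9.81) = 65.24 m.
Total head at P-2: h = z + ψ = 576.20 + 65.24 = 641.44 m.
Total head at P-8: h = 658.43 − 8.18 = 650.25 m.
Head difference: h(P-2) − h(P-8) = 641.44 − 650.25 = -8.81 m.
Hydraulic gradient: i = |Δh| / L = 8.81 / 1245 = 0.00708.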